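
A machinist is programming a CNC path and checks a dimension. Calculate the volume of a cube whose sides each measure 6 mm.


Shape: cube
Side s = 6 mm
Formula: V = s^3
V = 6 * 6 * 6
V = 36 * 6
V = 216
216 mm^3


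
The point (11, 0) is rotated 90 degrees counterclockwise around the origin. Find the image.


Transformation: rotation about the origin
Original point: (11, 0)
Rule for 90 deg counterclockwise: (x, y) -> (-y, x)
Apply: (11, 0) -> (0, 11)
(0, 11)


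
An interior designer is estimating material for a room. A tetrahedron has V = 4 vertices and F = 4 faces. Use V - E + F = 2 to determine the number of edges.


Polyhedron: tetrahedron
Euler's formula for convex polyhedra: V - E + F = 2
Given: V = 4 vertices and F = 4 faces
Solve for E:
E = V + F - 2 = 4 + 4 - 2 = 6
6 edges


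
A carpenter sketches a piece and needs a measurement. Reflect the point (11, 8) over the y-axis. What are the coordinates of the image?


Transformation: reflection
Original point: (11, 8)
Rule for reflection over the y-axis: (x, y) -> (-x, y)
Apply: (11, 8) -> (-11, 8)
(-11, 8)


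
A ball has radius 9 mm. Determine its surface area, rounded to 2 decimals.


Shape: sphere
Radius r = 9 mm
Formula: SA = 4 * pi * r^2
r^2 = 81
SA = 4 * pi * 81
SA = 324 * pi
SA = 1017.88
1017.88 mm^2


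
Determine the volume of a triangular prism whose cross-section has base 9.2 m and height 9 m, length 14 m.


Shape: triangular prism
Triangle base = 9.2 m, triangle height = 9 m, prism length L = 14 m
Formula: V = (1/2 * b * h_tri) * L
Cross-section area = 0.5 * 9.2 * 9 = 41.4
V = 41.4 * 14
V = 579.6
579.6 m^3


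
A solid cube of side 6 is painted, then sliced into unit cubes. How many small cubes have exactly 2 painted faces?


Large cube: 6 x 6 x 6, cut into unit cubes.
n = 6, so n - 2 = 4
Cubes with 2 painted faces lie along the edges, excluding corners.
A cube has 12 edges; each contributes (n - 2) = 4 such cubes.
Count = 12 * 4 = 48
48 unit cubes


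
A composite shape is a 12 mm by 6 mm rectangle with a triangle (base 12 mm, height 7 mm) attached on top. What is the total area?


Composite shape: rectangle + triangle
Rectangle area = 12 * 6 = 72
Triangle area = 0.5 * 12 * 7 = 42
Total = 72 + 42
Total = 114
114 mm^2


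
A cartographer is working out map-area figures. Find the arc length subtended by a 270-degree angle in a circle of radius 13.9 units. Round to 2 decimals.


Shape: circular arc
Radius r = 13.9 units, Angle = 270 degrees
Formula: L = (angle/360) * 2 * pi * r
2 * pi * r = 27.8 * pi
L = (270/360) * 27.8 * pi
L = 20.85 * pi
L = 65.5
65.5 units


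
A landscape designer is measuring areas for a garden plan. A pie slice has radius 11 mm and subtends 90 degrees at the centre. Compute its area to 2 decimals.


Shape: circular sector
Radius r = 11 mm, Angle = 90 degrees
Formula: A = (angle/360) * pi * r^2
r^2 = 121
Fraction of circle = 90/360
A = (90/360) * pi * 121
A = 30.25 * pi
A = 95.03
95.03 mm^2


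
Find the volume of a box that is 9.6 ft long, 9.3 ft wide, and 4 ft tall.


Shape: rectangular prism
l = 9.6 ft, w = 9.3 ft, h = 4 ft
Formula: V = l * w * h
V = 9.6 * 9.3 * 4
V = 89.28 * 4
V = 357.12
357.12 ft^3


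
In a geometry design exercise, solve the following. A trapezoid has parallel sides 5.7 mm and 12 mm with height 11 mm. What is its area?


Shape: trapezoid
Parallel sides a = 5.7 mm, b = 12 mm; Height h = 11 mm
Formula: A = (a + b) * h / 2
a + b = 5.7 + 12 = 17.7
A = 17.7 * 11 / 2
A = 194.7 / 2
A = 97.35
97.35 mm^2


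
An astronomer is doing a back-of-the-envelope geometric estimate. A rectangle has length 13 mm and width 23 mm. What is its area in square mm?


Shape: rectangle
Length l = 13 mm, Width w = 23 mm
Formula: A = l * w
A = 13 * 23
A = 299
299 mm^2


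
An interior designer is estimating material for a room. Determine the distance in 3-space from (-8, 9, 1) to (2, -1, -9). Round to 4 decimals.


3D distance between two points
P1 = (-8, 9, 1), P2 = (2, -1, -9)
Formula: d = sqrt((x2-x1)^2 + (y2-y1)^2 + (z2-z1)^2)
dx = 2 - -8 = 10
dy = -1 - 9 = -10
dz = -9 - 1 = -10
dx^2 + dy^2 + dz^2 = 100 + 100 + 100 = 300
d = sqrt(300)
d = 17.3205
17.3205 units


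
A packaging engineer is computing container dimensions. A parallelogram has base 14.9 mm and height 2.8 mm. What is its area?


Shape: parallelogram
Base b = 14.9 mm, Height h = 2.8 mm
Formula: A = b * h
A = 14.9 * 2.8
A = 41.72
41.72 mm^2


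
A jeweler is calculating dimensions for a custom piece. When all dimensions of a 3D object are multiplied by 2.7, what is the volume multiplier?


Linear scale factor k = 2.7
Rule: under a linear scaling by k, volumes scale by k^3.
k^3 = 2.7 * 2.7 * 2.7
k^3 = 7.29 * 2.7
k^3 = 19.683
Volume scales by a factor of 19.683.
19.683 (dimensionless)


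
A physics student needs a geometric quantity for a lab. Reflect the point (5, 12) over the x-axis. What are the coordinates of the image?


Transformation: reflection
Original point: (5, 12)
Rule for reflection over the x-axis: (x, y) -> (x, -y)
Apply: (5, 12) -> (5, -12)
(5, -12)


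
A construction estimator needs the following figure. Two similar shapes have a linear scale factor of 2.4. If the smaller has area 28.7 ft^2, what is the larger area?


Linear scale factor k = 2.4
Original area = 28.7 ft^2
Rule: under a linear scaling by k, areas scale by k^2.
k^2 = 2.4^2 = 5.76
New area = 28.7 * 5.76
New area = 165.312
165.312 ft^2


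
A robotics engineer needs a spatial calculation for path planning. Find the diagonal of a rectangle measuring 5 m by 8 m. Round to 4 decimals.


Shape: rectangle (diagonal via Pythagoras)
Sides: 5 m and 8 m
Formula: d = sqrt(l^2 + w^2)
l^2 = 25, w^2 = 64
l^2 + w^2 = 89
d = sqrt(89)
d = 9.434
9.434 m


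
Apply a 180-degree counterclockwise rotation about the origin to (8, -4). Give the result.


Transformation: rotation about the origin
Original point: (8, -4)
Rule for 180 deg: (x, y) -> (-x, -y)
Apply: (8, -4) -> (-8, 4)
(-8, 4)


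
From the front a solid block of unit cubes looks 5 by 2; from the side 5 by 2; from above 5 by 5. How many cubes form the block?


Orthographic views of a solid rectangular block:
Front view 5 x 2 -> length = 5, height = 2
Side view 5 x 2 -> width = 5, height = 2 (consistent)
Top view 5 x 5 -> confirms length = 5, width = 5
The block is 5 x 5 x 2.
Total unit cubes = 5 * 5 * 2 = 50
50 unit cubes


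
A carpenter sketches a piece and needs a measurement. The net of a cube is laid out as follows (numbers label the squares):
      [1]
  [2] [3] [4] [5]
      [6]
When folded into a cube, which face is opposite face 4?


Net: cross layout. Take square 3 as the base (bottom).
Fold the four squares in the horizontal row up around 3: 2 -> left, 4 -> right, 5 wraps to the top.
Fold 1 and 6 up from 3: 1 -> back, 6 -> front.
Opposite pairs are therefore: (1, 6), (2, 4), (3, 5).
Face 4 is opposite face 2.
face 2


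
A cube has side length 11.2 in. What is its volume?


Shape: cube
Side s = 11.2 in
Formula: V = s^3
V = 11.2 * 11.2 * 11.2
V = 125.44 * 11.2
V = 1404.928
1404.928 in^3


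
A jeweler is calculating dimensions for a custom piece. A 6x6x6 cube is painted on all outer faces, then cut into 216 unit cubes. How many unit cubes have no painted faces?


Large cube: 6 x 6 x 6, cut into unit cubes.
n = 6, so n - 2 = 4
Unpainted cubes form the interior (n - 2)^3 block.
(n - 2)^3 = 4^3 = 64
64 unit cubes


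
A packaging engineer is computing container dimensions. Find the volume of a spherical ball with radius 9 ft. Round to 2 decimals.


Shape: sphere
Radius r = 9 ft
Formula: V = (4/3) * pi * r^3
r^3 = 729
(4/3) * 729 = 972
V = 972 * pi
V = 3053.63
3053.63 ft^3


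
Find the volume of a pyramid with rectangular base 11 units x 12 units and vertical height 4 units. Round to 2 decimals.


Shape: rectangular pyramid
Base: 11 units x 12 units, Height h = 4 units
Formula: V = (1/3) * base_area * h
base_area = 11 * 12 = 132
base_area * h = 132 * 4 = 528
V = 528 / 3
V = 176
176 units^3


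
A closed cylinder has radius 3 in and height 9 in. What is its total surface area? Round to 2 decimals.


Shape: closed cylinder
Radius r = 3 in, Height h = 9 in
Formula: SA = 2*pi*r^2 + 2*pi*r*h = 2*pi*r*(r + h)
r + h = 12
2 * r * (r + h) = 2 * 3 * 12 = 72
SA = 72 * pi
SA = 226.19
226.19 in^2


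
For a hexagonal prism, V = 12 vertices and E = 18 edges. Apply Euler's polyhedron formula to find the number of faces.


Polyhedron: hexagonal prism
Euler's formula for convex polyhedra: V - E + F = 2
Given: V = 12 vertices and E = 18 edges
Solve for F:
F = 2 + E - V = 2 + 18 - 12 = 8
8 faces


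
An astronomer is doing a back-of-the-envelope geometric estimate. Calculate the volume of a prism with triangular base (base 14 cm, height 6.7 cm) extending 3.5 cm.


Shape: triangular prism
Triangle base = 14 cm, triangle height = 6.7 cm, prism length L = 3.5 cm
Formula: V = (1/2 * b * h_tri) * L
Cross-section area = 0.5 * 14 * 6.7 = 46.9
V = 46.9 * 3.5
V = 164.15
164.15 cm^3


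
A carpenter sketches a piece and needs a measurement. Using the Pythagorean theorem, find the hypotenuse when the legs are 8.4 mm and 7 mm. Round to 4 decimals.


Shape: right triangle
Legs a = 8.4 mm, b = 7 mm
Formula: c = sqrt(a^2 + b^2)
a^2 = 70.56, b^2 = 49
a^2 + b^2 = 119.56
c = sqrt(119.56)
c = 10.9343
10.9343 mm


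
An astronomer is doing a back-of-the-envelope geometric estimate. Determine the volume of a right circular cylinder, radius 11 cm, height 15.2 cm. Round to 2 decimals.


Shape: cylinder
Radius r = 11 cm, Height h = 15.2 cm
Formula: V = pi * r^2 * h
r^2 = 121
V = pi * 121 * 15.2
V = 1839.2 * pi
V = 5778.02
5778.02 cm^3


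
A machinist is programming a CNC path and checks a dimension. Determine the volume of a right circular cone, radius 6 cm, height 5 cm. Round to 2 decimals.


Shape: cone
Radius r = 6 cm, Height h = 5 cm
Formula: V = (1/3) * pi * r^2 * h
r^2 = 36
pi * r^2 * h = pi * 36 * 5 = 180 * pi
V = 180 * pi / 3
V = 188.5
188.5 cm^3


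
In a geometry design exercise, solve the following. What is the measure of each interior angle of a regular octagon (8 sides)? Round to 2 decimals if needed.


Shape: regular octagon (8 sides)
Formula: interior angle = (n - 2) * 180 / n
(n - 2) = 6
(n - 2) * 180 = 1080
angle = 1080 / 8
angle = 135
135 degrees


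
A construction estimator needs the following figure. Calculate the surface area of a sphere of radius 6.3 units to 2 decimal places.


Shape: sphere
Radius r = 6.3 units
Formula: SA = 4 * pi * r^2
r^2 = 39.69
SA = 4 * pi * 39.69
SA = 158.76 * pi
SA = 498.76
498.76 units^2


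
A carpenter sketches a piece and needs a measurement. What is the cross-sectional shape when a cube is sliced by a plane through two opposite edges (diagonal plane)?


Solid: cube
Cutting plane: through two opposite edges (diagonal plane)
Visualize the intersection of the plane with the solid's surface.
The boundary of the cut region is a rectangle.
rectangle


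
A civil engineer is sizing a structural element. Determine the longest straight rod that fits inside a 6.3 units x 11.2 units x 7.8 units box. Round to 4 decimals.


Shape: rectangular box (space diagonal)
l = 6.3 units, w = 11.2 units, h = 7.8 units
Visualize: the diagonal of the base, then a right triangle with that diagonal and the height.
Formula: d = sqrt(l^2 + w^2 + h^2)
l^2 + w^2 + h^2 = 39.69 + 125.44 + 60.84 = 225.97
d = sqrt(225.97)
d = 15.0323
15.0323 units


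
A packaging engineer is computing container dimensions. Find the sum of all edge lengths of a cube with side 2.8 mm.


Shape: cube
Side s = 2.8 mm
A cube has 12 edges, all equal.
Formula: total edge length = 12 * s
Total = 12 * 2.8
Total = 33.6
33.6 mm


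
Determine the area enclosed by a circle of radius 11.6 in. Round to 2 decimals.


Shape: circle
Radius r = 11.6 in
Formula: A = pi * r^2
r^2 = 11.6^2 = 134.56
A = pi * 134.56
A = 422.73
422.73 in^2


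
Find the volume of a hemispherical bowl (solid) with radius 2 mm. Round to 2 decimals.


Shape: hemisphere (half of a sphere)
Radius r = 2 mm
Formula: V = (1/2) * (4/3) * pi * r^3 = (2/3) * pi * r^3
r^3 = 8
(2/3) * 8 = 5.333333
V = 5.333333 * pi
V = 16.76
16.76 mm^3


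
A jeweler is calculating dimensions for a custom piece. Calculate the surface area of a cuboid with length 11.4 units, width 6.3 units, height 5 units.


Shape: rectangular prism
l = 11.4 units, w = 6.3 units, h = 5 units
Formula: SA = 2(lw + lh + wh)
lw = 71.82, lh = 57, wh = 31.5
lw + lh + wh = 160.32
SA = 2 * 160.32
SA = 320.64
320.64 units^2


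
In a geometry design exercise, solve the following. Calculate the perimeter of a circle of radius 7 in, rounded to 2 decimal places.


Shape: circle
Radius r = 7 in
Formula: C = 2 * pi * r
C = 2 * pi * 7
C = 14 * pi
C = 43.98
43.98 in


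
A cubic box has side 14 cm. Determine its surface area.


Shape: cube
Side s = 14 cm
A cube has 6 square faces.
Formula: SA = 6 * s^2
s^2 = 196
SA = 6 * 196
SA = 1176
1176 cm^2


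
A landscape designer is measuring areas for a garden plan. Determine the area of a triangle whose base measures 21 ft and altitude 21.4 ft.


Shape: triangle
Base b = 21 ft, Height h = 21.4 ft
Formula: A = (1/2) * b * h
A = 0.5 * 21 * 21.4
A = 0.5 * 449.4
A = 224.7
224.7 ft^2


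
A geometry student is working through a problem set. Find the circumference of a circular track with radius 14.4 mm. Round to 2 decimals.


Shape: circle
Radius r = 14.4 mm
Formula: C = 2 * pi * r
C = 2 * pi * 14.4
C = 28.8 * pi
C = 90.48
90.48 mm


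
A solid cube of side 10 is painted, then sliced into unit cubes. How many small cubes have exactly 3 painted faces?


Large cube: 10 x 10 x 10, cut into unit cubes.
Cubes with 3 painted faces are at the corners. A cube always has 8 corners.
Count = 8
8 unit cubes


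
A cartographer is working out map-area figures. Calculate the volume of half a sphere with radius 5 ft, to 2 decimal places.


Shape: hemisphere (half of a sphere)
Radius r = 5 ft
Formula: V = (1/2) * (4/3) * pi * r^3 = (2/3) * pi * r^3
r^3 = 125
(2/3) * 125 = 83.333333
V = 83.333333 * pi
V = 261.8
261.8 ft^3


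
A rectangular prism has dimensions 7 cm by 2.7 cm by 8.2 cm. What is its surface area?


Shape: rectangular prism
l = 7 cm, w = 2.7 cm, h = 8.2 cm
Formula: SA = 2(lw + lh + wh)
lw = 18.9, lh = 57.4, wh = 22.14
lw + lh + wh = 98.44
SA = 2 * 98.44
SA = 196.88
196.88 cm^2


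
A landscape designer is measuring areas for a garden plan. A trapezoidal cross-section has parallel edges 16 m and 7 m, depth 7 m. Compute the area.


Shape: trapezoid
Parallel sides a = 16 m, b = 7 m; Height h = 7 m
Formula: A = (a + b) * h / 2
a + b = 16 + 7 = 23
A = 23 * 7 / 2
A = 161 / 2
A = 80.5
80.5 m^2


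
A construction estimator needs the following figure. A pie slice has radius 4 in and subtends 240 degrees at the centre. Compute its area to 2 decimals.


Shape: circular sector
Radius r = 4 in, Angle = 240 degrees
Formula: A = (angle/360) * pi * r^2
r^2 = 16
Fraction of circle = 240/360
A = (240/360) * pi * 16
A = 10.666667 * pi
A = 33.51
33.51 in^2


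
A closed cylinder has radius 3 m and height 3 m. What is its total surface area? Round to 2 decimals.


Shape: closed cylinder
Radius r = 3 m, Height h = 3 m
Formula: SA = 2*pi*r^2 + 2*pi*r*h = 2*pi*r*(r + h)
r + h = 6
2 * r * (r + h) = 2 * 3 * 6 = 36
SA = 36 * pi
SA = 113.1
113.1 m^2


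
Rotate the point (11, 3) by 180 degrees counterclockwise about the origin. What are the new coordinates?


Transformation: rotation about the origin
Original point: (11, 3)
Rule for 180 deg: (x, y) -> (-x, -y)
Apply: (11, 3) -> (-11, -3)
(-11, -3)


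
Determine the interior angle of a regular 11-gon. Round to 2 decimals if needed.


Shape: regular hendecagon (11 sides)
Formula: interior angle = (n - 2) * 180 / n
(n - 2) = 9
(n - 2) * 180 = 1620
angle = 1620 / 11
angle = 147.27
147.27 degrees


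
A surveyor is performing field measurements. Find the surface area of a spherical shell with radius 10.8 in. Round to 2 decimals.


Shape: sphere
Radius r = 10.8 in
Formula: SA = 4 * pi * r^2
r^2 = 116.64
SA = 4 * pi * 116.64
SA = 466.56 * pi
SA = 1465.74
1465.74 in^2


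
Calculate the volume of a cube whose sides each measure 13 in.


Shape: cube
Side s = 13 in
Formula: V = s^3
V = 13 * 13 * 13
V = 169 * 13
V = 2197
2197 in^3


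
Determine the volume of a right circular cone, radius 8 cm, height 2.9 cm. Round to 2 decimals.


Shape: cone
Radius r = 8 cm, Height h = 2.9 cm
Formula: V = (1/3) * pi * r^2 * h
r^2 = 64
pi * r^2 * h = pi * 64 * 2.9 = 185.6 * pi
V = 185.6 * pi / 3
V = 194.36
194.36 cm^3


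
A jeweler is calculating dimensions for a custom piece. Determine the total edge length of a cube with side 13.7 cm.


Shape: cube
Side s = 13.7 cm
A cube has 12 edges, all equal.
Formula: total edge length = 12 * s
Total = 12 * 13.7
Total = 164.4
164.4 cm


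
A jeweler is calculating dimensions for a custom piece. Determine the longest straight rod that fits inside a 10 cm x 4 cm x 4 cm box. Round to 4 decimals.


Shape: rectangular box (space diagonal)
l = 10 cm, w = 4 cm, h = 4 cm
Visualize: the diagonal of the base, then a right triangle with that diagonal and the height.
Formula: d = sqrt(l^2 + w^2 + h^2)
l^2 + w^2 + h^2 = 100 + 16 + 16 = 132
d = sqrt(132)
d = 11.4891
11.4891 cm


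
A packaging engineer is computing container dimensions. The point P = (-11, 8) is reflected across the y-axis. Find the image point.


Transformation: reflection
Original point: (-11, 8)
Rule for reflection over the y-axis: (x, y) -> (-x, y)
Apply: (-11, 8) -> (11, 8)
(11, 8)


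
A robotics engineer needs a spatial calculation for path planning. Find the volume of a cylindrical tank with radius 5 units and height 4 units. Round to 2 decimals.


Shape: cylinder
Radius r = 5 units, Height h = 4 units
Formula: V = pi * r^2 * h
r^2 = 25
V = pi * 25 * 4
V = 100 * pi
V = 314.16
314.16 units^3


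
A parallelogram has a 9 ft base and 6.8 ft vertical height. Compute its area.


Shape: parallelogram
Base b = 9 ft, Height h = 6.8 ft
Formula: A = b * h
A = 9 * 6.8
A = 61.2
61.2 ft^2


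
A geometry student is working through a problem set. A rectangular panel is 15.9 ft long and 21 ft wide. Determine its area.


Shape: rectangle
Length l = 15.9 ft, Width w = 21 ft
Formula: A = l * w
A = 15.9 * 21
A = 333.9
333.9 ft^2


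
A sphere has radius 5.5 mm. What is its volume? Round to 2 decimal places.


Shape: sphere
Radius r = 5.5 mm
Formula: V = (4/3) * pi * r^3
r^3 = 166.375
(4/3) * 166.375 = 221.833333
V = 221.833333 * pi
V = 696.91
696.91 mm^3


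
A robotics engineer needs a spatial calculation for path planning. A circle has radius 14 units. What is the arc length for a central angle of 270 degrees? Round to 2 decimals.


Shape: circular arc
Radius r = 14 units, Angle = 270 degrees
Formula: L = (angle/360) * 2 * pi * r
2 * pi * r = 28 * pi
L = (270/360) * 28 * pi
L = 21 * pi
L = 65.97
65.97 units


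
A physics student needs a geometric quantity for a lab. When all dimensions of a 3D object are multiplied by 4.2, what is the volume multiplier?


Linear scale factor k = 4.2
Rule: under a linear scaling by k, volumes scale by k^3.
k^3 = 4.2 * 4.2 * 4.2
k^3 = 17.64 * 4.2
k^3 = 74.088
Volume scales by a factor of 74.088.
74.088 (dimensionless)


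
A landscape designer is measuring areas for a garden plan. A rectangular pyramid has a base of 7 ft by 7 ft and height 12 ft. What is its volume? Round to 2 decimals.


Shape: rectangular pyramid
Base: 7 ft x 7 ft, Height h = 12 ft
Formula: V = (1/3) * base_area * h
base_area = 7 * 7 = 49
base_area * h = 49 * 12 = 588
V = 588 / 3
V = 196
196 ft^3


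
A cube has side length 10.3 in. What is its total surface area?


Shape: cube
Side s = 10.3 in
A cube has 6 square faces.
Formula: SA = 6 * s^2
s^2 = 106.09
SA = 6 * 106.09
SA = 636.54
636.54 in^2


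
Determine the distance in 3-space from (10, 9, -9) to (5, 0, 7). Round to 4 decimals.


3D distance between two points
P1 = (10, 9, -9), P2 = (5, 0, 7)
Formula: d = sqrt((x2-x1)^2 + (y2-y1)^2 + (z2-z1)^2)
dx = 5 - 10 = -5
dy = 0 - 9 = -9
dz = 7 - -9 = 16
dx^2 + dy^2 + dz^2 = 25 + 81 + 256 = 362
d = sqrt(362)
d = 19.0263
19.0263 units


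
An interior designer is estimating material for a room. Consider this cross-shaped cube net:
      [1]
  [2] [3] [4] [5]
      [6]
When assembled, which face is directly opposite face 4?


Net: cross layout. Take square 3 as the base (bottom).
Fold the four squares in the horizontal row up around 3: 2 -> left, 4 -> right, 5 wraps to the top.
Fold 1 and 6 up from 3: 1 -> back, 6 -> front.
Opposite pairs are therefore: (1, 6), (2, 4), (3, 5).
Face 4 is opposite face 2.
face 2


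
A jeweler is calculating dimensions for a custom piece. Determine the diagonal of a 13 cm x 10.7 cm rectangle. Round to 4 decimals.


Shape: rectangle (diagonal via Pythagoras)
Sides: 13 cm and 10.7 cm
Formula: d = sqrt(l^2 + w^2)
l^2 = 169, w^2 = 114.49
l^2 + w^2 = 283.49
d = sqrt(283.49)
d = 16.8372
16.8372 cm


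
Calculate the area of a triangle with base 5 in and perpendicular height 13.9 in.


Shape: triangle
Base b = 5 in, Height h = 13.9 in
Formula: A = (1/2) * b * h
A = 0.5 * 5 * 13.9
A = 0.5 * 69.5
A = 34.75
34.75 in^2


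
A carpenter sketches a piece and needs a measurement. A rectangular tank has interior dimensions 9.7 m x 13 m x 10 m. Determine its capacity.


Shape: rectangular prism
l = 9.7 m, w = 13 m, h = 10 m
Formula: V = l * w * h
V = 9.7 * 13 * 10
V = 126.1 * 10
V = 1261
1261 m^3


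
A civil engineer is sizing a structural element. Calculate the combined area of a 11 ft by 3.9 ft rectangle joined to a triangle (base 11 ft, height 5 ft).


Composite shape: rectangle + triangle
Rectangle area = 11 * 3.9 = 42.9
Triangle area = 0.5 * 11 * 5 = 27.5
Total = 42.9 + 27.5
Total = 70.4
70.4 ft^2


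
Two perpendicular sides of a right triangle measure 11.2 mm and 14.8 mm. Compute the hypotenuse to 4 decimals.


Shape: right triangle
Legs a = 11.2 mm, b = 14.8 mm
Formula: c = sqrt(a^2 + b^2)
a^2 = 125.44, b^2 = 219.04
a^2 + b^2 = 344.48
c = sqrt(344.48)
c = 18.5602
18.5602 mm


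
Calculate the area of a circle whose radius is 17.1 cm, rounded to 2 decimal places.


Shape: circle
Radius r = 17.1 cm
Formula: A = pi * r^2
r^2 = 17.1^2 = 292.41
A = pi * 292.41
A = 918.63
918.63 cm^2


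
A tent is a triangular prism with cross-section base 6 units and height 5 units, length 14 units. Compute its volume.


Shape: triangular prism
Triangle base = 6 units, triangle height = 5 units, prism length L = 14 units
Formula: V = (1/2 * b * h_tri) * L
Cross-section area = 0.5 * 6 * 5 = 15
V = 15 * 14
V = 210
210 units^3


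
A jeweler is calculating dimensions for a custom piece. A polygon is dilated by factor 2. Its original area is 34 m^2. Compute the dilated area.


Linear scale factor k = 2
Original area = 34 m^2
Rule: under a linear scaling by k, areas scale by k^2.
k^2 = 2^2 = 4
New area = 34 * 4
New area = 136
136 m^2


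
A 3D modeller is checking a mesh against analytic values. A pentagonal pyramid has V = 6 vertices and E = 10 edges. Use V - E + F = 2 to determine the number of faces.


Polyhedron: pentagonal pyramid
Euler's formula for convex polyhedra: V - E + F = 2
Given: V = 6 vertices and E = 10 edges
Solve for F:
F = 2 + E - V = 2 + 10 - 6 = 6
6 faces


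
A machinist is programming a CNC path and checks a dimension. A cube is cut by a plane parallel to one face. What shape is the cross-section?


Solid: cube
Cutting plane: parallel to one face
Visualize the intersection of the plane with the solid's surface.
The boundary of the cut region is a square.
square


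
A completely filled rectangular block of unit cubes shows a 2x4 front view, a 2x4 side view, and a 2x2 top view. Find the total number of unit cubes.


Orthographic views of a solid rectangular block:
Front view 2 x 4 -> length = 2, height = 4
Side view 2 x 4 -> width = 2, height = 4 (consistent)
Top view 2 x 2 -> confirms length = 2, width = 2
The block is 2 x 2 x 4.
Total unit cubes = 2 * 2 * 4 = 16
16 unit cubes


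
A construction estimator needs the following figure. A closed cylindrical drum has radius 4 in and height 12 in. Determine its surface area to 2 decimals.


Shape: closed cylinder
Radius r = 4 in, Height h = 12 in
Formula: SA = 2*pi*r^2 + 2*pi*r*h = 2*pi*r*(r + h)
r + h = 16
2 * r * (r + h) = 2 * 4 * 16 = 128
SA = 128 * pi
SA = 402.12
402.12 in^2


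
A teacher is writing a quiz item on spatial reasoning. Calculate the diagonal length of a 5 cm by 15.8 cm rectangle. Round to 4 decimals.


Shape: rectangle (diagonal via Pythagoras)
Sides: 5 cm and 15.8 cm
Formula: d = sqrt(l^2 + w^2)
l^2 = 25, w^2 = 249.64
l^2 + w^2 = 274.64
d = sqrt(274.64)
d = 16.5723
16.5723 cm


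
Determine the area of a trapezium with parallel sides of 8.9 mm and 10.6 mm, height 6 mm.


Shape: trapezoid
Parallel sides a = 8.9 mm, b = 10.6 mm; Height h = 6 mm
Formula: A = (a + b) * h / 2
a + b = 8.9 + 10.6 = 19.5
A = 19.5 * 6 / 2
A = 117 / 2
A = 58.5
58.5 mm^2


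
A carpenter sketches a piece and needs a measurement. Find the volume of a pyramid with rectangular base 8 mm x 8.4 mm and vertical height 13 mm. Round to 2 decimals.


Shape: rectangular pyramid
Base: 8 mm x 8.4 mm, Height h = 13 mm
Formula: V = (1/3) * base_area * h
base_area = 8 * 8.4 = 67.2
base_area * h = 67.2 * 13 = 873.6
V = 873.6 / 3
V = 291.2
291.2 mm^3


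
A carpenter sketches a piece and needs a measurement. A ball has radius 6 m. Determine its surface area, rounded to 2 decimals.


Shape: sphere
Radius r = 6 m
Formula: SA = 4 * pi * r^2
r^2 = 36
SA = 4 * pi * 36
SA = 144 * pi
SA = 452.39
452.39 m^2


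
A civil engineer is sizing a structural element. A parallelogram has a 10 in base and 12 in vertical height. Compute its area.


Shape: parallelogram
Base b = 10 in, Height h = 12 in
Formula: A = b * h
A = 10 * 12
A = 120
120 in^2


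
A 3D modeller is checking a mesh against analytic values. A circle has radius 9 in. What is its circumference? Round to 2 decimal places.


Shape: circle
Radius r = 9 in
Formula: C = 2 * pi * r
C = 2 * pi * 9
C = 18 * pi
C = 56.55
56.55 in


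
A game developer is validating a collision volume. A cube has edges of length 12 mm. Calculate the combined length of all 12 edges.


Shape: cube
Side s = 12 mm
A cube has 12 edges, all equal.
Formula: total edge length = 12 * s
Total = 12 * 12
Total = 144
144 mm


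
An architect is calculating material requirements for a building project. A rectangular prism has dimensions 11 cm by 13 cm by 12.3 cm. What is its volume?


Shape: rectangular prism
l = 11 cm, w = 13 cm, h = 12.3 cm
Formula: V = l * w * h
V = 11 * 13 * 12.3
V = 143 * 12.3
V = 1758.9
1758.9 cm^3


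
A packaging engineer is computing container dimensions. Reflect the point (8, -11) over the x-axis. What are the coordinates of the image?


Transformation: reflection
Original point: (8, -11)
Rule for reflection over the x-axis: (x, y) -> (x, -y)
Apply: (8, -11) -> (8, 11)
(8, 11)


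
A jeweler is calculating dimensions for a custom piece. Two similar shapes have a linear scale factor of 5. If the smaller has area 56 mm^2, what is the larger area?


Linear scale factor k = 5
Original area = 56 mm^2
Rule: under a linear scaling by k, areas scale by k^2.
k^2 = 5^2 = 25
New area = 56 * 25
New area = 1400
1400 mm^2


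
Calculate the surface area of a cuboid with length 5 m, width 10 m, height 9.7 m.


Shape: rectangular prism
l = 5 m, w = 10 m, h = 9.7 m
Formula: SA = 2(lw + lh + wh)
lw = 50, lh = 48.5, wh = 97
lw + lh + wh = 195.5
SA = 2 * 195.5
SA = 391
391 m^2


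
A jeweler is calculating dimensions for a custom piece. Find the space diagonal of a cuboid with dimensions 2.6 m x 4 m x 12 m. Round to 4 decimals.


Shape: rectangular box (space diagonal)
l = 2.6 m, w = 4 m, h = 12 m
Visualize: the diagonal of the base, then a right triangle with that diagonal and the height.
Formula: d = sqrt(l^2 + w^2 + h^2)
l^2 + w^2 + h^2 = 6.76 + 16 + 144 = 166.76
d = sqrt(166.76)
d = 12.9136
12.9136 m


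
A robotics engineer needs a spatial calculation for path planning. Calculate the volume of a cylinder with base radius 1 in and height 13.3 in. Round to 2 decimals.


Shape: cylinder
Radius r = 1 in, Height h = 13.3 in
Formula: V = pi * r^2 * h
r^2 = 1
V = pi * 1 * 13.3
V = 13.3 * pi
V = 41.78
41.78 in^3


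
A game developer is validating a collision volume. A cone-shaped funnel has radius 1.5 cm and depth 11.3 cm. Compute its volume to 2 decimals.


Shape: cone
Radius r = 1.5 cm, Height h = 11.3 cm
Formula: V = (1/3) * pi * r^2 * h
r^2 = 2.25
pi * r^2 * h = pi * 2.25 * 11.3 = 25.425 * pi
V = 25.425 * pi / 3
V = 26.62
26.62 cm^3


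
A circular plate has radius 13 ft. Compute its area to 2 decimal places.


Shape: circle
Radius r = 13 ft
Formula: A = pi * r^2
r^2 = 13^2 = 169
A = pi * 169
A = 530.93
530.93 ft^2


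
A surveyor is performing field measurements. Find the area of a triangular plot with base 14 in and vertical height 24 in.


Shape: triangle
Base b = 14 in, Height h = 24 in
Formula: A = (1/2) * b * h
A = 0.5 * 14 * 24
A = 0.5 * 336
A = 168
168 in^2


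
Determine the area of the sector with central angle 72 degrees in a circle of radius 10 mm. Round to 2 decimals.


Shape: circular sector
Radius r = 10 mm, Angle = 72 degrees
Formula: A = (angle/360) * pi * r^2
r^2 = 100
Fraction of circle = 72/360
A = (72/360) * pi * 100
A = 20 * pi
A = 62.83
62.83 mm^2


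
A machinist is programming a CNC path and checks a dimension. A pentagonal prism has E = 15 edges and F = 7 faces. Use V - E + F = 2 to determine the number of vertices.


Polyhedron: pentagonal prism
Euler's formula for convex polyhedra: V - E + F = 2
Given: E = 15 edges and F = 7 faces
Solve for V:
V = 2 + E - F = 2 + 15 - 7 = 10
10 vertices


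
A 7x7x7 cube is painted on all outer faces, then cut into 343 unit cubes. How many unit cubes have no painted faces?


Large cube: 7 x 7 x 7, cut into unit cubes.
n = 7, so n - 2 = 5
Unpainted cubes form the interior (n - 2)^3 block.
(n - 2)^3 = 5^3 = 125
125 unit cubes


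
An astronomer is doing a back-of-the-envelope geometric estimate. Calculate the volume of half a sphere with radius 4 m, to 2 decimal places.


Shape: hemisphere (half of a sphere)
Radius r = 4 m
Formula: V = (1/2) * (4/3) * pi * r^3 = (2/3) * pi * r^3
r^3 = 64
(2/3) * 64 = 42.666667
V = 42.666667 * pi
V = 134.04
134.04 m^3


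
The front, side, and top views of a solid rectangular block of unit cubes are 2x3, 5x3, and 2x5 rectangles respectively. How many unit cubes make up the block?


Orthographic views of a solid rectangular block:
Front view 2 x 3 -> length = 2, height = 3
Side view 5 x 3 -> width = 5, height = 3 (consistent)
Top view 2 x 5 -> confirms length = 2, width = 5
The block is 2 x 5 x 3.
Total unit cubes = 2 * 5 * 3 = 30
30 unit cubes


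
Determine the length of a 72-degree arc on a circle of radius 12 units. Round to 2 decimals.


Shape: circular arc
Radius r = 12 units, Angle = 72 degrees
Formula: L = (angle/360) * 2 * pi * r
2 * pi * r = 24 * pi
L = (72/360) * 24 * pi
L = 4.8 * pi
L = 15.08
15.08 units


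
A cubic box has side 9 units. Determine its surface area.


Shape: cube
Side s = 9 units
A cube has 6 square faces.
Formula: SA = 6 * s^2
s^2 = 81
SA = 6 * 81
SA = 486
486 units^2


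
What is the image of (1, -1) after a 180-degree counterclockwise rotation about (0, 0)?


Transformation: rotation about the origin
Original point: (1, -1)
Rule for 180 deg: (x, y) -> (-x, -y)
Apply: (1, -1) -> (-1, 1)
(-1, 1)


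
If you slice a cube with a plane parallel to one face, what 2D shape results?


Solid: cube
Cutting plane: parallel to one face
Visualize the intersection of the plane with the solid's surface.
The boundary of the cut region is a square.
square


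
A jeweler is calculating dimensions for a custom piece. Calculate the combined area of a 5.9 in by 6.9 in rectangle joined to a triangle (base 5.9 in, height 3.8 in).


Composite shape: rectangle + triangle
Rectangle area = 5.9 * 6.9 = 40.71
Triangle area = 0.5 * 5.9 * 3.8 = 11.21
Total = 40.71 + 11.21
Total = 51.92
51.92 in^2


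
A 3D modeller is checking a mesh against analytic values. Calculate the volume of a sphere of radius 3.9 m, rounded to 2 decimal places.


Shape: sphere
Radius r = 3.9 m
Formula: V = (4/3) * pi * r^3
r^3 = 59.319
(4/3) * 59.319 = 79.092
V = 79.092 * pi
V = 248.47
248.47 m^3


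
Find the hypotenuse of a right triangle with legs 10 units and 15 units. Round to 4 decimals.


Shape: right triangle
Legs a = 10 units, b = 15 units
Formula: c = sqrt(a^2 + b^2)
a^2 = 100, b^2 = 225
a^2 + b^2 = 325
c = sqrt(325)
c = 18.0278
18.0278 units


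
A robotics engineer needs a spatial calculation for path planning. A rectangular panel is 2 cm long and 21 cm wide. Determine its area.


Shape: rectangle
Length l = 2 cm, Width w = 21 cm
Formula: A = l * w
A = 2 * 21
A = 42
42 cm^2


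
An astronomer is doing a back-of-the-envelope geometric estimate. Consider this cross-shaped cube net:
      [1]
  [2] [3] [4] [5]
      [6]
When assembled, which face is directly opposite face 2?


Net: cross layout. Take square 3 as the base (bottom).
Fold the four squares in the horizontal row up around 3: 2 -> left, 4 -> right, 5 wraps to the top.
Fold 1 and 6 up from 3: 1 -> back, 6 -> front.
Opposite pairs are therefore: (1, 6), (2, 4), (3, 5).
Face 2 is opposite face 4.
face 4


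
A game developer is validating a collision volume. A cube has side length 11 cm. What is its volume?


Shape: cube
Side s = 11 cm
Formula: V = s^3
V = 11 * 11 * 11
V = 121 * 11
V = 1331
1331 cm^3


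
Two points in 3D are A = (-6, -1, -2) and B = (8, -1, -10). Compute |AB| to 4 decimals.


3D distance between two points
P1 = (-6, -1, -2), P2 = (8, -1, -10)
Formula: d = sqrt((x2-x1)^2 + (y2-y1)^2 + (z2-z1)^2)
dx = 8 - -6 = 14
dy = -1 - -1 = 0
dz = -10 - -2 = -8
dx^2 + dy^2 + dz^2 = 196 + 0 + 64 = 260
d = sqrt(260)
d = 16.1245
16.1245 units


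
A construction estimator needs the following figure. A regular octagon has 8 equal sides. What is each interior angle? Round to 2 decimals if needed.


Shape: regular octagon (8 sides)
Formula: interior angle = (n - 2) * 180 / n
(n - 2) = 6
(n - 2) * 180 = 1080
angle = 1080 / 8
angle = 135
135 degrees


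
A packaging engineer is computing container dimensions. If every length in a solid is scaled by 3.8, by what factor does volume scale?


Linear scale factor k = 3.8
Rule: under a linear scaling by k, volumes scale by k^3.
k^3 = 3.8 * 3.8 * 3.8
k^3 = 14.44 * 3.8
k^3 = 54.872
Volume scales by a factor of 54.872.
54.872 (dimensionless)


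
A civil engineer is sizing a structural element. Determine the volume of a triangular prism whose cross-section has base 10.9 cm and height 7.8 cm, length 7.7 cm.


Shape: triangular prism
Triangle base = 10.9 cm, triangle height = 7.8 cm, prism length L = 7.7 cm
Formula: V = (1/2 * b * h_tri) * L
Cross-section area = 0.5 * 10.9 * 7.8 = 42.51
V = 42.51 * 7.7
V = 327.327
327.327 cm^3


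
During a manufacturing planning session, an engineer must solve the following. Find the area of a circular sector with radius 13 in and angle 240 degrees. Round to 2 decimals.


Shape: circular sector
Radius r = 13 in, Angle = 240 degrees
Formula: A = (angle/360) * pi * r^2
r^2 = 169
Fraction of circle = 240/360
A = (240/360) * pi * 169
A = 112.666667 * pi
A = 353.95
353.95 in^2


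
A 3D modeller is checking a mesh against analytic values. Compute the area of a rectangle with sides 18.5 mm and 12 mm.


Shape: rectangle
Length l = 18.5 mm, Width w = 12 mm
Formula: A = l * w
A = 18.5 * 12
A = 222
222 mm^2


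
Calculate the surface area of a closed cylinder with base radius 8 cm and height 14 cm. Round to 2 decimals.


Shape: closed cylinder
Radius r = 8 cm, Height h = 14 cm
Formula: SA = 2*pi*r^2 + 2*pi*r*h = 2*pi*r*(r + h)
r + h = 22
2 * r * (r + h) = 2 * 8 * 22 = 352
SA = 352 * pi
SA = 1105.84
1105.84 cm^2


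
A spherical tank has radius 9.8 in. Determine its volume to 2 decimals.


Shape: sphere
Radius r = 9.8 in
Formula: V = (4/3) * pi * r^3
r^3 = 941.192
(4/3) * 941.192 = 1254.922667
V = 1254.922667 * pi
V = 3942.46
3942.46 in^3


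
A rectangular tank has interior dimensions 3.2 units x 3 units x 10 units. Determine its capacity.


Shape: rectangular prism
l = 3.2 units, w = 3 units, h = 10 units
Formula: V = l * w * h
V = 3.2 * 3 * 10
V = 9.6 * 10
V = 96
96 units^3


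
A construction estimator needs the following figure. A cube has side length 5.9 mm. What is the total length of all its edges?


Shape: cube
Side s = 5.9 mm
A cube has 12 edges, all equal.
Formula: total edge length = 12 * s
Total = 12 * 5.9
Total = 70.8
70.8 mm


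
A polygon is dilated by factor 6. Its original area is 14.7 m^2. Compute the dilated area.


Linear scale factor k = 6
Original area = 14.7 m^2
Rule: under a linear scaling by k, areas scale by k^2.
k^2 = 6^2 = 36
New area = 14.7 * 36
New area = 529.2
529.2 m^2


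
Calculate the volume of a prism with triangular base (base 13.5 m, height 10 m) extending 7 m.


Shape: triangular prism
Triangle base = 13.5 m, triangle height = 10 m, prism length L = 7 m
Formula: V = (1/2 * b * h_tri) * L
Cross-section area = 0.5 * 13.5 * 10 = 67.5
V = 67.5 * 7
V = 472.5
472.5 m^3


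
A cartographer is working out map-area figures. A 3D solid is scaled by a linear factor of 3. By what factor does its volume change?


Linear scale factor k = 3
Rule: under a linear scaling by k, volumes scale by k^3.
k^3 = 3 * 3 * 3
k^3 = 9 * 3
k^3 = 27
Volume scales by a factor of 27.
27 (dimensionless)


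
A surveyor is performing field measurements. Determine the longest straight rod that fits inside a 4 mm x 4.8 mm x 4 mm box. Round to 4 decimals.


Shape: rectangular box (space diagonal)
l = 4 mm, w = 4.8 mm, h = 4 mm
Visualize: the diagonal of the base, then a right triangle with that diagonal and the height.
Formula: d = sqrt(l^2 + w^2 + h^2)
l^2 + w^2 + h^2 = 16 + 23.04 + 16 = 55.04
d = sqrt(55.04)
d = 7.4189
7.4189 mm


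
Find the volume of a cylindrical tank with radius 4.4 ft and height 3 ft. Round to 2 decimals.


Shape: cylinder
Radius r = 4.4 ft, Height h = 3 ft
Formula: V = pi * r^2 * h
r^2 = 19.36
V = pi * 19.36 * 3
V = 58.08 * pi
V = 182.46
182.46 ft^3


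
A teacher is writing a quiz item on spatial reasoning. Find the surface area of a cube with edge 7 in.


Shape: cube
Side s = 7 in
A cube has 6 square faces.
Formula: SA = 6 * s^2
s^2 = 49
SA = 6 * 49
SA = 294
294 in^2


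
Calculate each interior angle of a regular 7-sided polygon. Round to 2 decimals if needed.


Shape: regular heptagon (7 sides)
Formula: interior angle = (n - 2) * 180 / n
(n - 2) = 5
(n - 2) * 180 = 900
angle = 900 / 7
angle = 128.57
128.57 degrees


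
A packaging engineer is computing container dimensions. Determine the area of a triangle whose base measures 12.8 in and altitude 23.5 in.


Shape: triangle
Base b = 12.8 in, Height h = 23.5 in
Formula: A = (1/2) * b * h
A = 0.5 * 12.8 * 23.5
A = 0.5 * 300.8
A = 150.4
150.4 in^2


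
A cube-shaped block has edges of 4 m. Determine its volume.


Shape: cube
Side s = 4 m
Formula: V = s^3
V = 4 * 4 * 4
V = 16 * 4
V = 64
64 m^3


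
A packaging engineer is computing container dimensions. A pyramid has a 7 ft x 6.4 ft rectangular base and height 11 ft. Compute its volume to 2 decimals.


Shape: rectangular pyramid
Base: 7 ft x 6.4 ft, Height h = 11 ft
Formula: V = (1/3) * base_area * h
base_area = 7 * 6.4 = 44.8
base_area * h = 44.8 * 11 = 492.8
V = 492.8 / 3
V = 164.27
164.27 ft^3


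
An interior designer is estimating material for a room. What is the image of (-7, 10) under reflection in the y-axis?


Transformation: reflection
Original point: (-7, 10)
Rule for reflection over the y-axis: (x, y) -> (-x, y)
Apply: (-7, 10) -> (7, 10)
(7, 10)
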